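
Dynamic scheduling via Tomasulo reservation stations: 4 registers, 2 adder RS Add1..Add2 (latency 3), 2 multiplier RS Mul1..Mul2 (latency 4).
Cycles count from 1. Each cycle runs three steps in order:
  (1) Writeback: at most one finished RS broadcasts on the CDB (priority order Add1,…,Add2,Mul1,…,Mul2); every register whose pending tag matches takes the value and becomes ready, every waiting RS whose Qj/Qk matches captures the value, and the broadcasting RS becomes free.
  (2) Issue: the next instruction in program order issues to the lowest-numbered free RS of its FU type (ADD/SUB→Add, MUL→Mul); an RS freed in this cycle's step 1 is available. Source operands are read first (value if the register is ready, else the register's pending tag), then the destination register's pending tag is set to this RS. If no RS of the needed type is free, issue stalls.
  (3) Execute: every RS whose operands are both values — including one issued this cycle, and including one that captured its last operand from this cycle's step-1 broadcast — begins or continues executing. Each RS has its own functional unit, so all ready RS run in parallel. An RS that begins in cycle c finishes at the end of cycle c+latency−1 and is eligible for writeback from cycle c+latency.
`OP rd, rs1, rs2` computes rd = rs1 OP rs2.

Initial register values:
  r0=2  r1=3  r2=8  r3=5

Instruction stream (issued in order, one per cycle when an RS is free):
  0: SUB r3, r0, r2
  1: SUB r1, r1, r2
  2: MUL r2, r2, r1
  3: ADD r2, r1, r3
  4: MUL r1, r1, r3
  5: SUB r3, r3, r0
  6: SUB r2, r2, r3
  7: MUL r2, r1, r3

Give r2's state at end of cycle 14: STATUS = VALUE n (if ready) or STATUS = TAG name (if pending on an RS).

cycle 1: issue SUB r3<-Add1 // r0:2,r1:3,r2:8,r3:Add1
cycle 2: issue SUB r1<-Add2 // r0:2,r1:Add2,r2:8,r3:Add1
cycle 3: issue MUL r2<-Mul1 // r0:2,r1:Add2,r2:Mul1,r3:Add1
cycle 4: CDB Add1=-6; issue ADD r2<-Add1 // r0:2,r1:Add2,r2:Add1,r3:-6
cycle 5: CDB Add2=-5; issue MUL r1<-Mul2 // r0:2,r1:Mul2,r2:Add1,r3:-6
cycle 6: issue SUB r3<-Add2 // r0:2,r1:Mul2,r2:Add1,r3:Add2
cycle 7: stall // r0:2,r1:Mul2,r2:Add1,r3:Add2
cycle 8: CDB Add1=-11; issue SUB r2<-Add1 // r0:2,r1:Mul2,r2:Add1,r3:Add2
cycle 9: CDB Add2=-8; stall // r0:2,r1:Mul2,r2:Add1,r3:-8
cycle 10: CDB Mul1=-40; issue MUL r2<-Mul1 // r0:2,r1:Mul2,r2:Mul1,r3:-8
cycle 11: CDB Mul2=30 // r0:2,r1:30,r2:Mul1,r3:-8
cycle 12: CDB Add1=-3 // r0:2,r1:30,r2:Mul1,r3:-8
cycle 13: - // r0:2,r1:30,r2:Mul1,r3:-8
cycle 14: - // r0:2,r1:30,r2:Mul1,r3:-8

STATUS = TAG Mul1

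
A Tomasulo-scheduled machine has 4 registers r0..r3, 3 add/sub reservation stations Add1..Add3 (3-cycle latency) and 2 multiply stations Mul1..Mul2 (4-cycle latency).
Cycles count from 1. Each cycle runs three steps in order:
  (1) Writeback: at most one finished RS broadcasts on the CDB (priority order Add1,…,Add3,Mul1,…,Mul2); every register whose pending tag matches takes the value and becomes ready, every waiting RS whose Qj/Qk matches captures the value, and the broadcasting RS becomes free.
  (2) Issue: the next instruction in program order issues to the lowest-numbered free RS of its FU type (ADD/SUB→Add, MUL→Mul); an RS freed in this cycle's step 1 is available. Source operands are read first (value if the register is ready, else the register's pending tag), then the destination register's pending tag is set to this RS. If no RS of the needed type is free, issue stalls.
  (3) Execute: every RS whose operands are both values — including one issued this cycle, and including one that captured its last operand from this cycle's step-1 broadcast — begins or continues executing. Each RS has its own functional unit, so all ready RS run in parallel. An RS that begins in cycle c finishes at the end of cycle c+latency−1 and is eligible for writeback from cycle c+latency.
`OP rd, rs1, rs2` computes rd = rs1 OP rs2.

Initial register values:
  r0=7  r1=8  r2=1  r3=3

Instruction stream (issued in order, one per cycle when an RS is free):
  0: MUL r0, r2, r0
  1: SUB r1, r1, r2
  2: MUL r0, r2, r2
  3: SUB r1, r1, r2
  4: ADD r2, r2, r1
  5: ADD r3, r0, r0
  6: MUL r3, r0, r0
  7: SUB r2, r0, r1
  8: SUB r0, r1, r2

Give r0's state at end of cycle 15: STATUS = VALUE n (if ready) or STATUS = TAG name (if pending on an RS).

c1: issue MUL r0<-Mul1 | r0:Mul1,r1:8,r2:1,r3:3
c2: issue SUB r1<-Add1 | r0:Mul1,r1:Add1,r2:1,r3:3
c3: issue MUL r0<-Mul2 | r0:Mul2,r1:Add1,r2:1,r3:3
c4: issue SUB r1<-Add2 | r0:Mul2,r1:Add2,r2:1,r3:3
c5: CDB Add1=7; issue ADD r2<-Add1 | r0:Mul2,r1:Add2,r2:Add1,r3:3
c6: CDB Mul1=7; issue ADD r3<-Add3 | r0:Mul2,r1:Add2,r2:Add1,r3:Add3
c7: CDB Mul2=1; issue MUL r3<-Mul1 | r0:1,r1:Add2,r2:Add1,r3:Mul1
c8: CDB Add2=6; issue SUB r2<-Add2 | r0:1,r1:6,r2:Add2,r3:Mul1
c9: stall | r0:1,r1:6,r2:Add2,r3:Mul1
c10: CDB Add3=2; issue SUB r0<-Add3 | r0:Add3,r1:6,r2:Add2,r3:Mul1
c11: CDB Add1=7 | r0:Add3,r1:6,r2:Add2,r3:Mul1
c12: CDB Add2=-5 | r0:Add3,r1:6,r2:-5,r3:Mul1
c13: CDB Mul1=1 | r0:Add3,r1:6,r2:-5,r3:1
c14: - | r0:Add3,r1:6,r2:-5,r3:1
c15: CDB Add3=11 | r0:11,r1:6,r2:-5,r3:1

STATUS = VALUE 11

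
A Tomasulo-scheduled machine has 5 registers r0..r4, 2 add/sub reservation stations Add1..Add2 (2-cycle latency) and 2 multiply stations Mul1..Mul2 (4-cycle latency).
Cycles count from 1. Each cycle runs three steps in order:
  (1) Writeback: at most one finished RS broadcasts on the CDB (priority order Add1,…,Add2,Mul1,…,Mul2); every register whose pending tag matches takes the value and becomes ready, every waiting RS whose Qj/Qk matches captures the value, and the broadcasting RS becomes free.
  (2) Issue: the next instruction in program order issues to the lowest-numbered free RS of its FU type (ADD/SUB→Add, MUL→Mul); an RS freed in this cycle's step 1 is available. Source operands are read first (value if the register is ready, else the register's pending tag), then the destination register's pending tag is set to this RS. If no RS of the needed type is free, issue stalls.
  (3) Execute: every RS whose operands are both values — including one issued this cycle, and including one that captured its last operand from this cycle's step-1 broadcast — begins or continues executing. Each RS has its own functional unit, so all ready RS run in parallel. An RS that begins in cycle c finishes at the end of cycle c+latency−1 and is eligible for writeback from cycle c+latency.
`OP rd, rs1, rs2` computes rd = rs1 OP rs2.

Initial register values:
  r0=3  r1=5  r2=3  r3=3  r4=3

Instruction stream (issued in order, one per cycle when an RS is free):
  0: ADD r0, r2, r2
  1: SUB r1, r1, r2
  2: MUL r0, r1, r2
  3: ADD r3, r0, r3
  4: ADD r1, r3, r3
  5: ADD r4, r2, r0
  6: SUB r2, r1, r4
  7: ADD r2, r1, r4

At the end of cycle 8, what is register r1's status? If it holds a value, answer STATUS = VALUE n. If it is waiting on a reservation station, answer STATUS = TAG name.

STATUS = TAG Add2

cycle 1: issue ADD r0<-Add1 // r0:Add1,r1:5,r2:3,r3:3,r4:3
cycle 2: issue SUB r1<-Add2 // r0:Add1,r1:Add2,r2:3,r3:3,r4:3
cycle 3: CDB Add1=6; issue MUL r0<-Mul1 // r0:Mul1,r1:Add2,r2:3,r3:3,r4:3
cycle 4: CDB Add2=2; issue ADD r3<-Add1 // r0:Mul1,r1:2,r2:3,r3:Add1,r4:3
cycle 5: issue ADD r1<-Add2 // r0:Mul1,r1:Add2,r2:3,r3:Add1,r4:3
cycle 6: stall // r0:Mul1,r1:Add2,r2:3,r3:Add1,r4:3
cycle 7: stall // r0:Mul1,r1:Add2,r2:3,r3:Add1,r4:3
cycle 8: CDB Mul1=6; stall // r0:6,r1:Add2,r2:3,r3:Add1,r4:3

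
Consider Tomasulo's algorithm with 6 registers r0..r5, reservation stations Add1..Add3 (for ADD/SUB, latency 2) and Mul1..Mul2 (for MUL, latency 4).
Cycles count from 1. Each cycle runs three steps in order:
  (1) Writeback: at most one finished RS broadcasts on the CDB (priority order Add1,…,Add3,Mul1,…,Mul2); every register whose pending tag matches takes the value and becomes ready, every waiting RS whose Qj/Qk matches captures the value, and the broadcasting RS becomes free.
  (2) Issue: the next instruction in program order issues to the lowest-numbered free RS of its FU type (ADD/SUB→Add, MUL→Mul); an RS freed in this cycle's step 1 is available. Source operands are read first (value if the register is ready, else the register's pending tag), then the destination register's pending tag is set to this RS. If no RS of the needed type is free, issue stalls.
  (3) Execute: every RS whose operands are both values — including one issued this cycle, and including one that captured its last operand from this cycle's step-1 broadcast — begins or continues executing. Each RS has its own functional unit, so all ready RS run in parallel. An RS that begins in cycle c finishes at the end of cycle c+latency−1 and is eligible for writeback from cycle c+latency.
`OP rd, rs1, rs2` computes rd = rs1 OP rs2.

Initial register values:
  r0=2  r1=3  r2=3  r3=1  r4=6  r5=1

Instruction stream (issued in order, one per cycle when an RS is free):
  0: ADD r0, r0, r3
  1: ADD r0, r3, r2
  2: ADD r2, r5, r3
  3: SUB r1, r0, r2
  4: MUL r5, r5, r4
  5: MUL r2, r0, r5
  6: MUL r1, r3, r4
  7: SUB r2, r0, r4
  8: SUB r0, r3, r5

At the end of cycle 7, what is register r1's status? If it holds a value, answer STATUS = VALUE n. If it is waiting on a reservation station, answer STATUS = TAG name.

  c1: issue ADD r0<-Add1  regs: r0:Add1,r1:3,r2:3,r3:1,r4:6,r5:1
  c2: issue ADD r0<-Add2  regs: r0:Add2,r1:3,r2:3,r3:1,r4:6,r5:1
  c3: CDB Add1=3; issue ADD r2<-Add1  regs: r0:Add2,r1:3,r2:Add1,r3:1,r4:6,r5:1
  c4: CDB Add2=4; issue SUB r1<-Add2  regs: r0:4,r1:Add2,r2:Add1,r3:1,r4:6,r5:1
  c5: CDB Add1=2; issue MUL r5<-Mul1  regs: r0:4,r1:Add2,r2:2,r3:1,r4:6,r5:Mul1
  c6: issue MUL r2<-Mul2  regs: r0:4,r1:Add2,r2:Mul2,r3:1,r4:6,r5:Mul1
  c7: CDB Add2=2; stall  regs: r0:4,r1:2,r2:Mul2,r3:1,r4:6,r5:Mul1

STATUS = VALUE 2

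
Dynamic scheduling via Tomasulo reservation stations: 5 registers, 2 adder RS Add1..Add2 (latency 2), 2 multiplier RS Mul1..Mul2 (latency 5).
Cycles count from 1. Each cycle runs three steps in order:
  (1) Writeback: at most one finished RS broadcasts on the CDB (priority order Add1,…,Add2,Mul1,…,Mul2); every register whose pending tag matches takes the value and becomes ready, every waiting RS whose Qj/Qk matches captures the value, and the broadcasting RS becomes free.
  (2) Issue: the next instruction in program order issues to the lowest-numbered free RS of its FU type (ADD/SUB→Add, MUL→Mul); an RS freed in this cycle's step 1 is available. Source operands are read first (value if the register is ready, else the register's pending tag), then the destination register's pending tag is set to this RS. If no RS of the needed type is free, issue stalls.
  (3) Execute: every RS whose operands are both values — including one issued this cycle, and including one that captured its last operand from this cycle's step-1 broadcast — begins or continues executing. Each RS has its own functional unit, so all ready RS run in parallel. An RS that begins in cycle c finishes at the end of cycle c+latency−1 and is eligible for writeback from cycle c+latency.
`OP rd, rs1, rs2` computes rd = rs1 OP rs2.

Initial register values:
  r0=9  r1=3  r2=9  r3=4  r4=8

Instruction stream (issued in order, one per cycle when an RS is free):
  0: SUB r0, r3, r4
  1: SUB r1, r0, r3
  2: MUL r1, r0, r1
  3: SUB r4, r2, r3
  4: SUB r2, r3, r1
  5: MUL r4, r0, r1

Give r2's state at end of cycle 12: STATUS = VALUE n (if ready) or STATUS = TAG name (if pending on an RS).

STATUS = VALUE -28

c1: issue SUB r0<-Add1 | r0:Add1,r1:3,r2:9,r3:4,r4:8
c2: issue SUB r1<-Add2 | r0:Add1,r1:Add2,r2:9,r3:4,r4:8
c3: CDB Add1=-4; issue MUL r1<-Mul1 | r0:-4,r1:Mul1,r2:9,r3:4,r4:8
c4: issue SUB r4<-Add1 | r0:-4,r1:Mul1,r2:9,r3:4,r4:Add1
c5: CDB Add2=-8; issue SUB r2<-Add2 | r0:-4,r1:Mul1,r2:Add2,r3:4,r4:Add1
c6: CDB Add1=5; issue MUL r4<-Mul2 | r0:-4,r1:Mul1,r2:Add2,r3:4,r4:Mul2
c7: - | r0:-4,r1:Mul1,r2:Add2,r3:4,r4:Mul2
c8: - | r0:-4,r1:Mul1,r2:Add2,r3:4,r4:Mul2
c9: - | r0:-4,r1:Mul1,r2:Add2,r3:4,r4:Mul2
c10: CDB Mul1=32 | r0:-4,r1:32,r2:Add2,r3:4,r4:Mul2
c11: - | r0:-4,r1:32,r2:Add2,r3:4,r4:Mul2
c12: CDB Add2=-28 | r0:-4,r1:32,r2:-28,r3:4,r4:Mul2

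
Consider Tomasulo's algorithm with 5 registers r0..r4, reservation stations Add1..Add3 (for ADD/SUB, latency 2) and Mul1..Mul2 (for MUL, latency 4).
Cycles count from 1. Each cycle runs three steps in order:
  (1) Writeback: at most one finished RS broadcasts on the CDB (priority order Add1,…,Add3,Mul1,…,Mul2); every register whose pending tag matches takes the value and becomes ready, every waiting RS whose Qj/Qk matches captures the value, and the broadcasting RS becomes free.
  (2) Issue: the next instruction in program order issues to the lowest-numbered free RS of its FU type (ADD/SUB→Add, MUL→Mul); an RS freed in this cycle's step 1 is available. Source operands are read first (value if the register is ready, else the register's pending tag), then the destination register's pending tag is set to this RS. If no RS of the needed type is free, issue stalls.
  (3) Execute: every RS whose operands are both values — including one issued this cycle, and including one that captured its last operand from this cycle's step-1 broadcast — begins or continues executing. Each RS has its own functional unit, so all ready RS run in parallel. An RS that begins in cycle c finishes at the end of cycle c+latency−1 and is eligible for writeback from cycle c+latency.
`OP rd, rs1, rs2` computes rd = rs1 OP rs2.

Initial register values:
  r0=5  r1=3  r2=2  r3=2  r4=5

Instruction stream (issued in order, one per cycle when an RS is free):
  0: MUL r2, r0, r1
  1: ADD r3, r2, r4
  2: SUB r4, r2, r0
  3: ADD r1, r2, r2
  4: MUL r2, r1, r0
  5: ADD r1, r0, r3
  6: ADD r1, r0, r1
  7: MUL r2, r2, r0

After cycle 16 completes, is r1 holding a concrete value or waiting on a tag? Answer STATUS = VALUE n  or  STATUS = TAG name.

cycle 1: issue MUL r2<-Mul1 // r0:5,r1:3,r2:Mul1,r3:2,r4:5
cycle 2: issue ADD r3<-Add1 // r0:5,r1:3,r2:Mul1,r3:Add1,r4:5
cycle 3: issue SUB r4<-Add2 // r0:5,r1:3,r2:Mul1,r3:Add1,r4:Add2
cycle 4: issue ADD r1<-Add3 // r0:5,r1:Add3,r2:Mul1,r3:Add1,r4:Add2
cycle 5: CDB Mul1=15; issue MUL r2<-Mul1 // r0:5,r1:Add3,r2:Mul1,r3:Add1,r4:Add2
cycle 6: stall // r0:5,r1:Add3,r2:Mul1,r3:Add1,r4:Add2
cycle 7: CDB Add1=20; issue ADD r1<-Add1 // r0:5,r1:Add1,r2:Mul1,r3:20,r4:Add2
cycle 8: CDB Add2=10; issue ADD r1<-Add2 // r0:5,r1:Add2,r2:Mul1,r3:20,r4:10
cycle 9: CDB Add1=25; issue MUL r2<-Mul2 // r0:5,r1:Add2,r2:Mul2,r3:20,r4:10
cycle 10: CDB Add3=30 // r0:5,r1:Add2,r2:Mul2,r3:20,r4:10
cycle 11: CDB Add2=30 // r0:5,r1:30,r2:Mul2,r3:20,r4:10
cycle 12: - // r0:5,r1:30,r2:Mul2,r3:20,r4:10
cycle 13: - // r0:5,r1:30,r2:Mul2,r3:20,r4:10
cycle 14: CDB Mul1=150 // r0:5,r1:30,r2:Mul2,r3:20,r4:10
cycle 15: - // r0:5,r1:30,r2:Mul2,r3:20,r4:10
cycle 16: - // r0:5,r1:30,r2:Mul2,r3:20,r4:10

STATUS = VALUE 30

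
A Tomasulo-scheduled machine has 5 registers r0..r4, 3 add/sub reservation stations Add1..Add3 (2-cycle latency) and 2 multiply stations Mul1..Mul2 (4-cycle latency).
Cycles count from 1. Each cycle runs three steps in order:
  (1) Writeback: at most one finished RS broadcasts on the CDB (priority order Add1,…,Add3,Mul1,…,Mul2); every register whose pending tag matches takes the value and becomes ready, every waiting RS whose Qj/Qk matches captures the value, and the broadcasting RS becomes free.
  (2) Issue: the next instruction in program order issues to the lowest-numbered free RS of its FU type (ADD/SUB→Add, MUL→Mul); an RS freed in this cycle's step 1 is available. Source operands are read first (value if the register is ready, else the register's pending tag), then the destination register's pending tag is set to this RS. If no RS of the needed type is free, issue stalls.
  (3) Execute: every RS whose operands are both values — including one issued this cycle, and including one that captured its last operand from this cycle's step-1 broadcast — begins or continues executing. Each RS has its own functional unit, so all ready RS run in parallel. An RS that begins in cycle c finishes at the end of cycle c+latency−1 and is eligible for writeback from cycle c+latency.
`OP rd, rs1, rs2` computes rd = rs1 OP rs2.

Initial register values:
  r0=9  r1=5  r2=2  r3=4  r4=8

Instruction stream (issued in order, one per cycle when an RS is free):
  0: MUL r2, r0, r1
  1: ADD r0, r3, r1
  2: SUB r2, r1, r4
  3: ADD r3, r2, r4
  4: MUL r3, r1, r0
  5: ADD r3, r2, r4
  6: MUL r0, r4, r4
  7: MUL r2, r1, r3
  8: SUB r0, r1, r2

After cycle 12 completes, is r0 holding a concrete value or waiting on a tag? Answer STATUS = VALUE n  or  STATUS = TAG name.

STATUS = TAG Add1

  c1: issue MUL r2<-Mul1  regs: r0:9,r1:5,r2:Mul1,r3:4,r4:8
  c2: issue ADD r0<-Add1  regs: r0:Add1,r1:5,r2:Mul1,r3:4,r4:8
  c3: issue SUB r2<-Add2  regs: r0:Add1,r1:5,r2:Add2,r3:4,r4:8
  c4: CDB Add1=9; issue ADD r3<-Add1  regs: r0:9,r1:5,r2:Add2,r3:Add1,r4:8
  c5: CDB Add2=-3; issue MUL r3<-Mul2  regs: r0:9,r1:5,r2:-3,r3:Mul2,r4:8
  c6: CDB Mul1=45; issue ADD r3<-Add2  regs: r0:9,r1:5,r2:-3,r3:Add2,r4:8
  c7: CDB Add1=5; issue MUL r0<-Mul1  regs: r0:Mul1,r1:5,r2:-3,r3:Add2,r4:8
  c8: CDB Add2=5; stall  regs: r0:Mul1,r1:5,r2:-3,r3:5,r4:8
  c9: CDB Mul2=45; issue MUL r2<-Mul2  regs: r0:Mul1,r1:5,r2:Mul2,r3:5,r4:8
  c10: issue SUB r0<-Add1  regs: r0:Add1,r1:5,r2:Mul2,r3:5,r4:8
  c11: CDB Mul1=64  regs: r0:Add1,r1:5,r2:Mul2,r3:5,r4:8
  c12: -  regs: r0:Add1,r1:5,r2:Mul2,r3:5,r4:8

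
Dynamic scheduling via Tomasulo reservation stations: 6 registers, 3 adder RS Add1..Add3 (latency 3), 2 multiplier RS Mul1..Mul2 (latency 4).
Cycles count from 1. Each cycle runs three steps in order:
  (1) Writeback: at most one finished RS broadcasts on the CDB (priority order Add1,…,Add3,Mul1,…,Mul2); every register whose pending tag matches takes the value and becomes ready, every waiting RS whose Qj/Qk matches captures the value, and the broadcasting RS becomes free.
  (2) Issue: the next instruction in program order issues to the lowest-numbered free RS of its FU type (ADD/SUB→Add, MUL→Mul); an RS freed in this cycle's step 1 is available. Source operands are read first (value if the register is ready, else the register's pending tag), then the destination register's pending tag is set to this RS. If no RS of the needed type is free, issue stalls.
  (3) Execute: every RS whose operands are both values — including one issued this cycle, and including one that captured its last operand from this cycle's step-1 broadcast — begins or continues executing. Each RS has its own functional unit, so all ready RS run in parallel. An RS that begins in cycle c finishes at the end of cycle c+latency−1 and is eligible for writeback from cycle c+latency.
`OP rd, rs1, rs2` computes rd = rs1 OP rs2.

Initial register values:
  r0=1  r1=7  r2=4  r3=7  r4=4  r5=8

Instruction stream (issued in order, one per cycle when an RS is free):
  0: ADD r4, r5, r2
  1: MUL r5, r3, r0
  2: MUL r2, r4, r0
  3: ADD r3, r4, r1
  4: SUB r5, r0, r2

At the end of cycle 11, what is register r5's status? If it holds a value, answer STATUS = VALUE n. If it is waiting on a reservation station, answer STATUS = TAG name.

c1: issue ADD r4<-Add1 | r0:1,r1:7,r2:4,r3:7,r4:Add1,r5:8
c2: issue MUL r5<-Mul1 | r0:1,r1:7,r2:4,r3:7,r4:Add1,r5:Mul1
c3: issue MUL r2<-Mul2 | r0:1,r1:7,r2:Mul2,r3:7,r4:Add1,r5:Mul1
c4: CDB Add1=12; issue ADD r3<-Add1 | r0:1,r1:7,r2:Mul2,r3:Add1,r4:12,r5:Mul1
c5: issue SUB r5<-Add2 | r0:1,r1:7,r2:Mul2,r3:Add1,r4:12,r5:Add2
c6: CDB Mul1=7 | r0:1,r1:7,r2:Mul2,r3:Add1,r4:12,r5:Add2
c7: CDB Add1=19 | r0:1,r1:7,r2:Mul2,r3:19,r4:12,r5:Add2
c8: CDB Mul2=12 | r0:1,r1:7,r2:12,r3:19,r4:12,r5:Add2
c9: - | r0:1,r1:7,r2:12,r3:19,r4:12,r5:Add2
c10: - | r0:1,r1:7,r2:12,r3:19,r4:12,r5:Add2
c11: CDB Add2=-11 | r0:1,r1:7,r2:12,r3:19,r4:12,r5:-11

STATUS = VALUE -11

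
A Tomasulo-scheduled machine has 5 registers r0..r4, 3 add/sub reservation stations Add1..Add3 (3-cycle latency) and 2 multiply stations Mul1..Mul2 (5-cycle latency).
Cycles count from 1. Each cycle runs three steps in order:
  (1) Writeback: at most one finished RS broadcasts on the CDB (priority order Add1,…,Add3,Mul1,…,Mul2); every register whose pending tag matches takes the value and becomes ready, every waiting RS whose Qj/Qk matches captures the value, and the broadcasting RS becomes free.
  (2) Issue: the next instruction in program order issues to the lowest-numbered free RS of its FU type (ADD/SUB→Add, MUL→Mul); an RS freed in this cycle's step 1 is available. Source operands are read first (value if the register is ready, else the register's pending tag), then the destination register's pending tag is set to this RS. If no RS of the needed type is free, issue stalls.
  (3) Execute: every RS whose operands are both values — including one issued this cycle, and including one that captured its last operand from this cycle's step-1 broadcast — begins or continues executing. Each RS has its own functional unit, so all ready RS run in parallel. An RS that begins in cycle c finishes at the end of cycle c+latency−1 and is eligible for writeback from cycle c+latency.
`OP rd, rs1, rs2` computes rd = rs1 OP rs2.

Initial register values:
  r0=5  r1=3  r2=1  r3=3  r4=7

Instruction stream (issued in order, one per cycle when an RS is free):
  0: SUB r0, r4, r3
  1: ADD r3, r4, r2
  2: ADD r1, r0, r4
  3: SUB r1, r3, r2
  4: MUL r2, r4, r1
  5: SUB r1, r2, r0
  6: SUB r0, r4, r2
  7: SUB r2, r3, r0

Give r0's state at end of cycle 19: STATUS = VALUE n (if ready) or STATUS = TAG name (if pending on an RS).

STATUS = VALUE -42

  c1: issue SUB r0<-Add1  regs: r0:Add1,r1:3,r2:1,r3:3,r4:7
  c2: issue ADD r3<-Add2  regs: r0:Add1,r1:3,r2:1,r3:Add2,r4:7
  c3: issue ADD r1<-Add3  regs: r0:Add1,r1:Add3,r2:1,r3:Add2,r4:7
  c4: CDB Add1=4; issue SUB r1<-Add1  regs: r0:4,r1:Add1,r2:1,r3:Add2,r4:7
  c5: CDB Add2=8; issue MUL r2<-Mul1  regs: r0:4,r1:Add1,r2:Mul1,r3:8,r4:7
  c6: issue SUB r1<-Add2  regs: r0:4,r1:Add2,r2:Mul1,r3:8,r4:7
  c7: CDB Add3=11; issue SUB r0<-Add3  regs: r0:Add3,r1:Add2,r2:Mul1,r3:8,r4:7
  c8: CDB Add1=7; issue SUB r2<-Add1  regs: r0:Add3,r1:Add2,r2:Add1,r3:8,r4:7
  c9: -  regs: r0:Add3,r1:Add2,r2:Add1,r3:8,r4:7
  c10: -  regs: r0:Add3,r1:Add2,r2:Add1,r3:8,r4:7
  c11: -  regs: r0:Add3,r1:Add2,r2:Add1,r3:8,r4:7
  c12: -  regs: r0:Add3,r1:Add2,r2:Add1,r3:8,r4:7
  c13: CDB Mul1=49  regs: r0:Add3,r1:Add2,r2:Add1,r3:8,r4:7
  c14: -  regs: r0:Add3,r1:Add2,r2:Add1,r3:8,r4:7
  c15: -  regs: r0:Add3,r1:Add2,r2:Add1,r3:8,r4:7
  c16: CDB Add2=45  regs: r0:Add3,r1:45,r2:Add1,r3:8,r4:7
  c17: CDB Add3=-42  regs: r0:-42,r1:45,r2:Add1,r3:8,r4:7
  c18: -  regs: r0:-42,r1:45,r2:Add1,r3:8,r4:7
  c19: -  regs: r0:-42,r1:45,r2:Add1,r3:8,r4:7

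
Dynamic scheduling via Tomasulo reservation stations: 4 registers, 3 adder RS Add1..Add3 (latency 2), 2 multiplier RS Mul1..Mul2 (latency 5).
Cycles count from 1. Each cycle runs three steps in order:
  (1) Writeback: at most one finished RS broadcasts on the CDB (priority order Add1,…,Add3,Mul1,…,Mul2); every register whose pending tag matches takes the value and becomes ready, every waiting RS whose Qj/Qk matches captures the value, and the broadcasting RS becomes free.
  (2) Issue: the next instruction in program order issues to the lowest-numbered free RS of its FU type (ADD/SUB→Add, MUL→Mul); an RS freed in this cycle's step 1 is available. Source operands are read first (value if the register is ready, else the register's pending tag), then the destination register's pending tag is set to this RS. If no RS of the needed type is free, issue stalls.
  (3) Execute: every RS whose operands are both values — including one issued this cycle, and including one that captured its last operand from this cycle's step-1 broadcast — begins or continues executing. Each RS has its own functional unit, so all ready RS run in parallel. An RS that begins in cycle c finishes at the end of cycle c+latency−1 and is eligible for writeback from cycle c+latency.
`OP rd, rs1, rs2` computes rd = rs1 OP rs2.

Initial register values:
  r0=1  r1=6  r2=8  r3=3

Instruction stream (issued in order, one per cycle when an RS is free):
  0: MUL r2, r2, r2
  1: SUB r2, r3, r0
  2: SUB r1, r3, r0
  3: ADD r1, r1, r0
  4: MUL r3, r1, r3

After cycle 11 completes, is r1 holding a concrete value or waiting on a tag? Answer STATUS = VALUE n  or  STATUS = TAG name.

  c1: issue MUL r2<-Mul1  regs: r0:1,r1:6,r2:Mul1,r3:3
  c2: issue SUB r2<-Add1  regs: r0:1,r1:6,r2:Add1,r3:3
  c3: issue SUB r1<-Add2  regs: r0:1,r1:Add2,r2:Add1,r3:3
  c4: CDB Add1=2; issue ADD r1<-Add1  regs: r0:1,r1:Add1,r2:2,r3:3
  c5: CDB Add2=2; issue MUL r3<-Mul2  regs: r0:1,r1:Add1,r2:2,r3:Mul2
  c6: CDB Mul1=64  regs: r0:1,r1:Add1,r2:2,r3:Mul2
  c7: CDB Add1=3  regs: r0:1,r1:3,r2:2,r3:Mul2
  c8: -  regs: r0:1,r1:3,r2:2,r3:Mul2
  c9: -  regs: r0:1,r1:3,r2:2,r3:Mul2
  c10: -  regs: r0:1,r1:3,r2:2,r3:Mul2
  c11: -  regs: r0:1,r1:3,r2:2,r3:Mul2

STATUS = VALUE 3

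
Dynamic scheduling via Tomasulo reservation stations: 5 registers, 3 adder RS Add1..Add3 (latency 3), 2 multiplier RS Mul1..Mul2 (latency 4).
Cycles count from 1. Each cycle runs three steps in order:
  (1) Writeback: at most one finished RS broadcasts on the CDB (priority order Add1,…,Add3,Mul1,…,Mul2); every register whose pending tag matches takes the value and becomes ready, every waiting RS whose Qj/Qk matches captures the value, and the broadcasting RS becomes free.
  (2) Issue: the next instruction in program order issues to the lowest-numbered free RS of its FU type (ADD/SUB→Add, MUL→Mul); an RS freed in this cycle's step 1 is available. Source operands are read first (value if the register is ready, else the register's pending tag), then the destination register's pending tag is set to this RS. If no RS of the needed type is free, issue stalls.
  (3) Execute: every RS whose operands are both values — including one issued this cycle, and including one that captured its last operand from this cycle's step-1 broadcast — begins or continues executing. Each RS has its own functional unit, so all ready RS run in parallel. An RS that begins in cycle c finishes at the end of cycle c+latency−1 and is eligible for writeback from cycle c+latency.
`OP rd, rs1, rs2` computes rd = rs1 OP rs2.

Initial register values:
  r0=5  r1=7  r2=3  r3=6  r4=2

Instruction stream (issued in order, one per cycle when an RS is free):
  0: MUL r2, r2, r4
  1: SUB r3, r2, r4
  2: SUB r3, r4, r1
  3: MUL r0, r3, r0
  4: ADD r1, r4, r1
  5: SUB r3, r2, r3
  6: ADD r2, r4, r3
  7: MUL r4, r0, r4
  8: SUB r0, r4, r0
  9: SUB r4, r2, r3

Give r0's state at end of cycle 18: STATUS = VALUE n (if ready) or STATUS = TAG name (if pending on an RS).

cycle 1: issue MUL r2<-Mul1 // r0:5,r1:7,r2:Mul1,r3:6,r4:2
cycle 2: issue SUB r3<-Add1 // r0:5,r1:7,r2:Mul1,r3:Add1,r4:2
cycle 3: issue SUB r3<-Add2 // r0:5,r1:7,r2:Mul1,r3:Add2,r4:2
cycle 4: issue MUL r0<-Mul2 // r0:Mul2,r1:7,r2:Mul1,r3:Add2,r4:2
cycle 5: CDB Mul1=6; issue ADD r1<-Add3 // r0:Mul2,r1:Add3,r2:6,r3:Add2,r4:2
cycle 6: CDB Add2=-5; issue SUB r3<-Add2 // r0:Mul2,r1:Add3,r2:6,r3:Add2,r4:2
cycle 7: stall // r0:Mul2,r1:Add3,r2:6,r3:Add2,r4:2
cycle 8: CDB Add1=4; issue ADD r2<-Add1 // r0:Mul2,r1:Add3,r2:Add1,r3:Add2,r4:2
cycle 9: CDB Add2=11; issue MUL r4<-Mul1 // r0:Mul2,r1:Add3,r2:Add1,r3:11,r4:Mul1
cycle 10: CDB Add3=9; issue SUB r0<-Add2 // r0:Add2,r1:9,r2:Add1,r3:11,r4:Mul1
cycle 11: CDB Mul2=-25; issue SUB r4<-Add3 // r0:Add2,r1:9,r2:Add1,r3:11,r4:Add3
cycle 12: CDB Add1=13 // r0:Add2,r1:9,r2:13,r3:11,r4:Add3
cycle 13: - // r0:Add2,r1:9,r2:13,r3:11,r4:Add3
cycle 14: - // r0:Add2,r1:9,r2:13,r3:11,r4:Add3
cycle 15: CDB Add3=2 // r0:Add2,r1:9,r2:13,r3:11,r4:2
cycle 16: CDB Mul1=-50 // r0:Add2,r1:9,r2:13,r3:11,r4:2
cycle 17: - // r0:Add2,r1:9,r2:13,r3:11,r4:2
cycle 18: - // r0:Add2,r1:9,r2:13,r3:11,r4:2

STATUS = TAG Add2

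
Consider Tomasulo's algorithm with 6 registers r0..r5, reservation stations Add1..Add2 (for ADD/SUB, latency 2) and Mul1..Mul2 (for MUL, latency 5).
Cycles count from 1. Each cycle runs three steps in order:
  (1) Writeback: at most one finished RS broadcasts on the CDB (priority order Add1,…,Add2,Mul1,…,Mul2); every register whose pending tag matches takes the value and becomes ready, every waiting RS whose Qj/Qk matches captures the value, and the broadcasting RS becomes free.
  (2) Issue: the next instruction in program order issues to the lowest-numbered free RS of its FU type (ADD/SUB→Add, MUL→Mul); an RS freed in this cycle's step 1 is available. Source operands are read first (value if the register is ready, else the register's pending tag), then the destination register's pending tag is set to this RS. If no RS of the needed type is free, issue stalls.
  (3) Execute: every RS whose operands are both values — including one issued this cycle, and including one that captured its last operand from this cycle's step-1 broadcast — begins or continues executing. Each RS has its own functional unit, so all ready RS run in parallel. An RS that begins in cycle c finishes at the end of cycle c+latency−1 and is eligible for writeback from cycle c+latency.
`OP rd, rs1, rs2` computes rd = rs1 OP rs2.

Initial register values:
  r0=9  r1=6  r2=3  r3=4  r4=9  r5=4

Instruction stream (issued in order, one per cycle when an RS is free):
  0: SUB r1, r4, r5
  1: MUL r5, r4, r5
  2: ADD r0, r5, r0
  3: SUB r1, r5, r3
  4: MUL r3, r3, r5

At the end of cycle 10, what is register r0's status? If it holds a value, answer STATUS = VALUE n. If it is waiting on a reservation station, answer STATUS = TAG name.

STATUS = VALUE 45

cycle 1: issue SUB r1<-Add1 // r0:9,r1:Add1,r2:3,r3:4,r4:9,r5:4
cycle 2: issue MUL r5<-Mul1 // r0:9,r1:Add1,r2:3,r3:4,r4:9,r5:Mul1
cycle 3: CDB Add1=5; issue ADD r0<-Add1 // r0:Add1,r1:5,r2:3,r3:4,r4:9,r5:Mul1
cycle 4: issue SUB r1<-Add2 // r0:Add1,r1:Add2,r2:3,r3:4,r4:9,r5:Mul1
cycle 5: issue MUL r3<-Mul2 // r0:Add1,r1:Add2,r2:3,r3:Mul2,r4:9,r5:Mul1
cycle 6: - // r0:Add1,r1:Add2,r2:3,r3:Mul2,r4:9,r5:Mul1
cycle 7: CDB Mul1=36 // r0:Add1,r1:Add2,r2:3,r3:Mul2,r4:9,r5:36
cycle 8: - // r0:Add1,r1:Add2,r2:3,r3:Mul2,r4:9,r5:36
cycle 9: CDB Add1=45 // r0:45,r1:Add2,r2:3,r3:Mul2,r4:9,r5:36
cycle 10: CDB Add2=32 // r0:45,r1:32,r2:3,r3:Mul2,r4:9,r5:36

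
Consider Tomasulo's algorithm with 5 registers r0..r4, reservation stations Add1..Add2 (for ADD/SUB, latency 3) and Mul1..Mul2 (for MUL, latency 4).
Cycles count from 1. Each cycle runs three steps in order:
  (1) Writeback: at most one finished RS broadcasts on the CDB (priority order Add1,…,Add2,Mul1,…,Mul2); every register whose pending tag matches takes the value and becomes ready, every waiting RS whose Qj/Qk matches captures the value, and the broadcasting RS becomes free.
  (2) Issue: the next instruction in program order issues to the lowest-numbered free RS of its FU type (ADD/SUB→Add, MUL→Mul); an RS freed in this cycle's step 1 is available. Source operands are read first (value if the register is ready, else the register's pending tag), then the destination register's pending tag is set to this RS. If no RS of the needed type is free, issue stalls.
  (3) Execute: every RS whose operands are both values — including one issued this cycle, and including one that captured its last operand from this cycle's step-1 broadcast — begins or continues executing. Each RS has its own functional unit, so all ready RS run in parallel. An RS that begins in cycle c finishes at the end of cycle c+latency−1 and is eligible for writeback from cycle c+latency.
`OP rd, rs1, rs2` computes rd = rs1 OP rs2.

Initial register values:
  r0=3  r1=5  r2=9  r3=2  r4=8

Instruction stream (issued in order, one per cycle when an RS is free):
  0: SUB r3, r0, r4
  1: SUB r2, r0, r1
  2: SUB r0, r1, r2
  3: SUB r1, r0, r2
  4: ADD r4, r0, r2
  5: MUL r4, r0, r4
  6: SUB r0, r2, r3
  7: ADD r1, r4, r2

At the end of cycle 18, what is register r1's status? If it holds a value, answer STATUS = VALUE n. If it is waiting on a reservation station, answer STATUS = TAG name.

STATUS = VALUE 33

cycle 1: issue SUB r3<-Add1 // r0:3,r1:5,r2:9,r3:Add1,r4:8
cycle 2: issue SUB r2<-Add2 // r0:3,r1:5,r2:Add2,r3:Add1,r4:8
cycle 3: stall // r0:3,r1:5,r2:Add2,r3:Add1,r4:8
cycle 4: CDB Add1=-5; issue SUB r0<-Add1 // r0:Add1,r1:5,r2:Add2,r3:-5,r4:8
cycle 5: CDB Add2=-2; issue SUB r1<-Add2 // r0:Add1,r1:Add2,r2:-2,r3:-5,r4:8
cycle 6: stall // r0:Add1,r1:Add2,r2:-2,r3:-5,r4:8
cycle 7: stall // r0:Add1,r1:Add2,r2:-2,r3:-5,r4:8
cycle 8: CDB Add1=7; issue ADD r4<-Add1 // r0:7,r1:Add2,r2:-2,r3:-5,r4:Add1
cycle 9: issue MUL r4<-Mul1 // r0:7,r1:Add2,r2:-2,r3:-5,r4:Mul1
cycle 10: stall // r0:7,r1:Add2,r2:-2,r3:-5,r4:Mul1
cycle 11: CDB Add1=5; issue SUB r0<-Add1 // r0:Add1,r1:Add2,r2:-2,r3:-5,r4:Mul1
cycle 12: CDB Add2=9; issue ADD r1<-Add2 // r0:Add1,r1:Add2,r2:-2,r3:-5,r4:Mul1
cycle 13: - // r0:Add1,r1:Add2,r2:-2,r3:-5,r4:Mul1
cycle 14: CDB Add1=3 // r0:3,r1:Add2,r2:-2,r3:-5,r4:Mul1
cycle 15: CDB Mul1=35 // r0:3,r1:Add2,r2:-2,r3:-5,r4:35
cycle 16: - // r0:3,r1:Add2,r2:-2,r3:-5,r4:35
cycle 17: - // r0:3,r1:Add2,r2:-2,r3:-5,r4:35
cycle 18: CDB Add2=33 // r0:3,r1:33,r2:-2,r3:-5,r4:35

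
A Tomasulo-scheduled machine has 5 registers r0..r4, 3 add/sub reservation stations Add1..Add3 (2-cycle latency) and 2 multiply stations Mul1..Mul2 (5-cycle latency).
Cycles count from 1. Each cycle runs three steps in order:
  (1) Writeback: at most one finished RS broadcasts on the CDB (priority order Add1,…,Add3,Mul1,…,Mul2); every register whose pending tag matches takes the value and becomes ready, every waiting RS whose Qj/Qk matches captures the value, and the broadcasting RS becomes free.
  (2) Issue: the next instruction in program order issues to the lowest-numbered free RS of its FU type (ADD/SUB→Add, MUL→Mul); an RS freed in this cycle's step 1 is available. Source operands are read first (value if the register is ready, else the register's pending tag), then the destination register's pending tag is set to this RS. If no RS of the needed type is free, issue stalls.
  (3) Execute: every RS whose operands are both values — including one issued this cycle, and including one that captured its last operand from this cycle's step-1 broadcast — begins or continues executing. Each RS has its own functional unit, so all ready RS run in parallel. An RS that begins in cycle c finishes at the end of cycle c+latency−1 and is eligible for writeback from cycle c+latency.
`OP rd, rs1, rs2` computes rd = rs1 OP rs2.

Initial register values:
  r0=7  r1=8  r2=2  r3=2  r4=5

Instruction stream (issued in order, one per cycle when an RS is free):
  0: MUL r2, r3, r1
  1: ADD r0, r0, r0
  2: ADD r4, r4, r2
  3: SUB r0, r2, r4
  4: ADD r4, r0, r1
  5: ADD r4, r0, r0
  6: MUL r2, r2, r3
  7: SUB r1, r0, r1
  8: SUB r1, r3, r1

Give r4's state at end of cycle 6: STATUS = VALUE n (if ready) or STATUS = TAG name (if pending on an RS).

c1: issue MUL r2<-Mul1 | r0:7,r1:8,r2:Mul1,r3:2,r4:5
c2: issue ADD r0<-Add1 | r0:Add1,r1:8,r2:Mul1,r3:2,r4:5
c3: issue ADD r4<-Add2 | r0:Add1,r1:8,r2:Mul1,r3:2,r4:Add2
c4: CDB Add1=14; issue SUB r0<-Add1 | r0:Add1,r1:8,r2:Mul1,r3:2,r4:Add2
c5: issue ADD r4<-Add3 | r0:Add1,r1:8,r2:Mul1,r3:2,r4:Add3
c6: CDB Mul1=16; stall | r0:Add1,r1:8,r2:16,r3:2,r4:Add3

STATUS = TAG Add3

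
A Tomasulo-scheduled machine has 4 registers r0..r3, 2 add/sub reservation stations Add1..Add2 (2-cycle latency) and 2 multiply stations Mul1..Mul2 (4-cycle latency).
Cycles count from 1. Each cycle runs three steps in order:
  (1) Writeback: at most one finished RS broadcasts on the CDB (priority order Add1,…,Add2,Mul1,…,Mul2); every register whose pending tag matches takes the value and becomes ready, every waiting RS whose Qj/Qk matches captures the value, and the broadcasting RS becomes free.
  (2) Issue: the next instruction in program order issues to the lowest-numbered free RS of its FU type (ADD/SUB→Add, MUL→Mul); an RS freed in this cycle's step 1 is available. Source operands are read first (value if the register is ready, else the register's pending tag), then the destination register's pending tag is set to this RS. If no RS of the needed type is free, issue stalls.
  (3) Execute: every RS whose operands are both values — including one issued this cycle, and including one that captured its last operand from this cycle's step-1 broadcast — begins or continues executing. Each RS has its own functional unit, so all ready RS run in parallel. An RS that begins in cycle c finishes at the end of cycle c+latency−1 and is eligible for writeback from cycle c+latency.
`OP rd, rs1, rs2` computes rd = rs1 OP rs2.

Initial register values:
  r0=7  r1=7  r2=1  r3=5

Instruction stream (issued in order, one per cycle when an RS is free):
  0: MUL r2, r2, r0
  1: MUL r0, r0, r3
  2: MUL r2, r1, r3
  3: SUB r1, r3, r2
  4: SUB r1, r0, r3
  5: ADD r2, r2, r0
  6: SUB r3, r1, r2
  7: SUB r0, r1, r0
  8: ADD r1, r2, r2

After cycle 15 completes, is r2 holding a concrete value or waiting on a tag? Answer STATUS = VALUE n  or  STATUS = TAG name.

STATUS = VALUE 70

  c1: issue MUL r2<-Mul1  regs: r0:7,r1:7,r2:Mul1,r3:5
  c2: issue MUL r0<-Mul2  regs: r0:Mul2,r1:7,r2:Mul1,r3:5
  c3: stall  regs: r0:Mul2,r1:7,r2:Mul1,r3:5
  c4: stall  regs: r0:Mul2,r1:7,r2:Mul1,r3:5
  c5: CDB Mul1=7; issue MUL r2<-Mul1  regs: r0:Mul2,r1:7,r2:Mul1,r3:5
  c6: CDB Mul2=35; issue SUB r1<-Add1  regs: r0:35,r1:Add1,r2:Mul1,r3:5
  c7: issue SUB r1<-Add2  regs: r0:35,r1:Add2,r2:Mul1,r3:5
  c8: stall  regs: r0:35,r1:Add2,r2:Mul1,r3:5
  c9: CDB Add2=30; issue ADD r2<-Add2  regs: r0:35,r1:30,r2:Add2,r3:5
  c10: CDB Mul1=35; stall  regs: r0:35,r1:30,r2:Add2,r3:5
  c11: stall  regs: r0:35,r1:30,r2:Add2,r3:5
  c12: CDB Add1=-30; issue SUB r3<-Add1  regs: r0:35,r1:30,r2:Add2,r3:Add1
  c13: CDB Add2=70; issue SUB r0<-Add2  regs: r0:Add2,r1:30,r2:70,r3:Add1
  c14: stall  regs: r0:Add2,r1:30,r2:70,r3:Add1
  c15: CDB Add1=-40; issue ADD r1<-Add1  regs: r0:Add2,r1:Add1,r2:70,r3:-40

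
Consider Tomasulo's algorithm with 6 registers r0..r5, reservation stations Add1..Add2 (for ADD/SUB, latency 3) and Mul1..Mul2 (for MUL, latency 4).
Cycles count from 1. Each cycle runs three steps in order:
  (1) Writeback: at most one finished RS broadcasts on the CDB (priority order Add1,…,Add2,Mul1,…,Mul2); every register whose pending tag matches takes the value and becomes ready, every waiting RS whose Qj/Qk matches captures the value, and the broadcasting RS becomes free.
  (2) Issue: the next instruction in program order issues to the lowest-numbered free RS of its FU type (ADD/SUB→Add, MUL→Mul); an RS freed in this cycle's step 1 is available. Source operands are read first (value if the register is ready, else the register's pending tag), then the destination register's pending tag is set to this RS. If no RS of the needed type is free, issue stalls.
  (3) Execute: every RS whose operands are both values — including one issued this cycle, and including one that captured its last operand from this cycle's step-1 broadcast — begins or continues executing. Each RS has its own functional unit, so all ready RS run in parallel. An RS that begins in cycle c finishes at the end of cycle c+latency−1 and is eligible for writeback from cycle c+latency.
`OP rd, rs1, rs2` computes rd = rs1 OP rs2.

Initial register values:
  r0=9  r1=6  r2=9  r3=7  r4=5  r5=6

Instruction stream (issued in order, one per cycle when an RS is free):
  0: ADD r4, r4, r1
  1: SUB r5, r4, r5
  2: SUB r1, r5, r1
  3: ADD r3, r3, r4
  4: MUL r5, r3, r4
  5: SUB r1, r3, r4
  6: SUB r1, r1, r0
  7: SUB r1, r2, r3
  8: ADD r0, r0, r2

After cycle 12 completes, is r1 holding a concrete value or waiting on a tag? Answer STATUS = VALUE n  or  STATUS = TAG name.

STATUS = TAG Add2

  c1: issue ADD r4<-Add1  regs: r0:9,r1:6,r2:9,r3:7,r4:Add1,r5:6
  c2: issue SUB r5<-Add2  regs: r0:9,r1:6,r2:9,r3:7,r4:Add1,r5:Add2
  c3: stall  regs: r0:9,r1:6,r2:9,r3:7,r4:Add1,r5:Add2
  c4: CDB Add1=11; issue SUB r1<-Add1  regs: r0:9,r1:Add1,r2:9,r3:7,r4:11,r5:Add2
  c5: stall  regs: r0:9,r1:Add1,r2:9,r3:7,r4:11,r5:Add2
  c6: stall  regs: r0:9,r1:Add1,r2:9,r3:7,r4:11,r5:Add2
  c7: CDB Add2=5; issue ADD r3<-Add2  regs: r0:9,r1:Add1,r2:9,r3:Add2,r4:11,r5:5
  c8: issue MUL r5<-Mul1  regs: r0:9,r1:Add1,r2:9,r3:Add2,r4:11,r5:Mul1
  c9: stall  regs: r0:9,r1:Add1,r2:9,r3:Add2,r4:11,r5:Mul1
  c10: CDB Add1=-1; issue SUB r1<-Add1  regs: r0:9,r1:Add1,r2:9,r3:Add2,r4:11,r5:Mul1
  c11: CDB Add2=18; issue SUB r1<-Add2  regs: r0:9,r1:Add2,r2:9,r3:18,r4:11,r5:Mul1
  c12: stall  regs: r0:9,r1:Add2,r2:9,r3:18,r4:11,r5:Mul1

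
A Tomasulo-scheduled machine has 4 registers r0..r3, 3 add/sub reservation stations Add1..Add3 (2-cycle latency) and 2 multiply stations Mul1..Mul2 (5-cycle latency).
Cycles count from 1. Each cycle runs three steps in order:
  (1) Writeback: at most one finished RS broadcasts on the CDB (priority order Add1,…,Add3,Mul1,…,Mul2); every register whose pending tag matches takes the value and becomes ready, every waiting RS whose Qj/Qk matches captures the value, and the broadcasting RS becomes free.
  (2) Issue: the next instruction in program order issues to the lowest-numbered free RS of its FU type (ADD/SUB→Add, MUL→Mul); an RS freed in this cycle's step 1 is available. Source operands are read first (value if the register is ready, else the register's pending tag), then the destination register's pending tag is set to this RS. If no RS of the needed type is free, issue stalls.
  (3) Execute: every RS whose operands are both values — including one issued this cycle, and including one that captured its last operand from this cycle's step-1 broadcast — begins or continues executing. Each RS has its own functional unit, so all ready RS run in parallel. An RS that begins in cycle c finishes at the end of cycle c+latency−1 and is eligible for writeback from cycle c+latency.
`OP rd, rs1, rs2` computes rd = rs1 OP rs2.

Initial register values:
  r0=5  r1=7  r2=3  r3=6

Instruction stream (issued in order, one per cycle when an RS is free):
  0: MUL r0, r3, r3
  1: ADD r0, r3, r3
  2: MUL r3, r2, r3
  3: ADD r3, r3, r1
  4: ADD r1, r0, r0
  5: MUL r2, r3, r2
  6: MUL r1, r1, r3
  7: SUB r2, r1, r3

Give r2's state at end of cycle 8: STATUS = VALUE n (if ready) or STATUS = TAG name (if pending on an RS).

STATUS = TAG Mul1

c1: issue MUL r0<-Mul1 | r0:Mul1,r1:7,r2:3,r3:6
c2: issue ADD r0<-Add1 | r0:Add1,r1:7,r2:3,r3:6
c3: issue MUL r3<-Mul2 | r0:Add1,r1:7,r2:3,r3:Mul2
c4: CDB Add1=12; issue ADD r3<-Add1 | r0:12,r1:7,r2:3,r3:Add1
c5: issue ADD r1<-Add2 | r0:12,r1:Add2,r2:3,r3:Add1
c6: CDB Mul1=36; issue MUL r2<-Mul1 | r0:12,r1:Add2,r2:Mul1,r3:Add1
c7: CDB Add2=24; stall | r0:12,r1:24,r2:Mul1,r3:Add1
c8: CDB Mul2=18; issue MUL r1<-Mul2 | r0:12,r1:Mul2,r2:Mul1,r3:Add1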